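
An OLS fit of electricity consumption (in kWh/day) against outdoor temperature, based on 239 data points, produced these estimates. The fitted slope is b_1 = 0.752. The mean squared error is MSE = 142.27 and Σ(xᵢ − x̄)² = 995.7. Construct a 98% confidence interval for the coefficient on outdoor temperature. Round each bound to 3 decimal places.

(-0.133, 1.637)

SE(b_1) = √(MSE/Sₓₓ) = √(142.27/995.7) = 0.378001.
df = n − 2 = 237.
t* = t_{0.01, 237} = 2.342185.
Margin = t* × SE = 2.342185 × 0.378001 = 0.88535.
CI: 0.752 ± 0.88535 → (-0.133, 1.637).
With 98% confidence, each one-unit increase in outdoor temperature is associated with a change of between -0.133 and 1.637 kWh/day in electricity consumption.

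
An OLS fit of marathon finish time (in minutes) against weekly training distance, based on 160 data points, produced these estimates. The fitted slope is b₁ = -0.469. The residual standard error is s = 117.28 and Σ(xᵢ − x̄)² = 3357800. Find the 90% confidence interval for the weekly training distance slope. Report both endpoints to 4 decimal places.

SE(b₁) = s/√Sₓₓ = 117.28/√3357800 = 0.0640024.
df = n − 2 = 158.
t* = t_{0.05, 158} = 1.654555.
Margin = t* × SE = 1.654555 × 0.0640024 = 0.105896.
CI: -0.469 ± 0.105896 → (-0.5749, -0.3631).
With 90% confidence, each one-unit increase in weekly training distance is associated with a change of between -0.5749 and -0.3631 minutes in marathon finish time.

(-0.5749, -0.3631)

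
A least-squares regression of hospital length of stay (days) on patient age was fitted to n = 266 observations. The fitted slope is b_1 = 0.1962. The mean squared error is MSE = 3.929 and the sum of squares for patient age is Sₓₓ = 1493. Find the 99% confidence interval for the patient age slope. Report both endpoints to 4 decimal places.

SE(b_1) = √(MSE/Sₓₓ) = √(3.929/1493) = 0.0512993.
df = n − 2 = 264.
t* = t_{0.005, 264} = 2.59458.
Margin = t* × SE = 2.59458 × 0.0512993 = 0.133100.
CI: 0.1962 ± 0.133100 → (0.0631, 0.3293).
With 99% confidence, each one-unit increase in patient age is associated with a change of between 0.0631 and 0.3293 days in hospital length of stay.

(0.0631, 0.3293)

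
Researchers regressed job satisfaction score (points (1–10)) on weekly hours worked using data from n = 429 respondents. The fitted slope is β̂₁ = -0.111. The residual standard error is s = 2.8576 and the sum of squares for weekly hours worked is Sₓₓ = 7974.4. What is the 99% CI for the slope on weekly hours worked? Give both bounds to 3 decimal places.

(-0.194, -0.028)

SE(β̂₁) = s/√Sₓₓ = 2.8576/√7974.4 = 0.0320002.
df = n − 2 = 427.
t* = t_{0.005, 427} = 2.587392.
Margin = t* × SE = 2.587392 × 0.0320002 = 0.08280.
CI: -0.111 ± 0.08280 → (-0.194, -0.028).
With 99% confidence, each one-unit increase in weekly hours worked is associated with a change of between -0.194 and -0.028 points (1–10) in job satisfaction score.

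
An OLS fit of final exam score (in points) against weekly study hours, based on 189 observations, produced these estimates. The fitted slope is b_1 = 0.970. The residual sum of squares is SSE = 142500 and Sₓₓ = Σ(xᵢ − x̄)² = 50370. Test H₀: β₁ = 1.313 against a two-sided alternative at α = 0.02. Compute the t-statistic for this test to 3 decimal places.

MSE = SSE/(n − 2) = 142500/187 = 762.032.
SE(b_1) = √(MSE/Sₓₓ) = √(762.032/50370) = 0.122999.
t = (0.970 − 1.313) / 0.122999 = -2.789.
df = n − 2 = 187.
Two-sided p ≈ 0.0058, which is < 0.02, so reject H₀.
There is evidence that the true slope on weekly study hours differs from 1.313 points per unit.

t = -2.789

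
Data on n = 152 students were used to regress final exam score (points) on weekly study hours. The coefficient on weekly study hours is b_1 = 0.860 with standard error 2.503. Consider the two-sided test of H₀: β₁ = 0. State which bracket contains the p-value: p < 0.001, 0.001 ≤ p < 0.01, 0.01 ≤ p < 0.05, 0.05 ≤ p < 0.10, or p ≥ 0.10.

p ≥ 0.10

t = 0.860 / 2.503 = 0.344.
df = n − 2 = 152 − 2 = 150.
Two-sided p = 2·P(T_{150} > |t|) ≈ 0.7316.
So p ≥ 0.10.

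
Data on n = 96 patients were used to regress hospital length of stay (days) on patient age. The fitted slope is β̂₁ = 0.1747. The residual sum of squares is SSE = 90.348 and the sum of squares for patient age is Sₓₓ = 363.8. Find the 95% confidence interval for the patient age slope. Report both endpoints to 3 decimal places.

(0.073, 0.277)

MSE = SSE/(n − 2) = 90.348/94 = 0.961149.
SE(β̂₁) = √(MSE/Sₓₓ) = √(0.961149/363.8) = 0.0514001.
df = n − 2 = 94.
t* = t_{0.025, 94} = 1.985523.
Margin = t* × SE = 1.985523 × 0.0514001 = 0.10206.
CI: 0.1747 ± 0.10206 → (0.073, 0.277).
With 95% confidence, each one-unit increase in patient age is associated with a change of between 0.073 and 0.277 days in hospital length of stay.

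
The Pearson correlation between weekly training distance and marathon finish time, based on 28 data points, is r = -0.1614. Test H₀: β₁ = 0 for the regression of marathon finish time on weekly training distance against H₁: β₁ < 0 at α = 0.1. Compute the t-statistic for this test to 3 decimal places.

t = -0.834

t = r·√(n − 2)/√(1 − r²) = -0.1614·√26/√0.97395 = -0.834.
df = n − 2 = 26.
One-sided p ≈ 0.2060, which is ≥ 0.1, so fail to reject H₀.
The data do not give significant evidence of a linear association between weekly training distance and marathon finish time.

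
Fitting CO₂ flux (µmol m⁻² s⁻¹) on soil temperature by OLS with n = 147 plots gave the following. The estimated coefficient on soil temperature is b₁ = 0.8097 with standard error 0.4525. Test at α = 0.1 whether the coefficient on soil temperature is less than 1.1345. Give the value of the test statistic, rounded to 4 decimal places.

H₀: β₁ = 1.1345 vs H₁: β₁ < 1.1345.
t = (b₁ − β₁⁰)/SE = (0.8097 − 1.1345) / 0.4525 = -0.7178.
df = n − 2 = 147 − 2 = 145.
One-sided p ≈ 0.2370, which is ≥ 0.1, so fail to reject H₀.
The data do not give significant evidence that the true slope on soil temperature is below 1.1345 µmol m⁻² s⁻¹ per unit.

t = -0.7178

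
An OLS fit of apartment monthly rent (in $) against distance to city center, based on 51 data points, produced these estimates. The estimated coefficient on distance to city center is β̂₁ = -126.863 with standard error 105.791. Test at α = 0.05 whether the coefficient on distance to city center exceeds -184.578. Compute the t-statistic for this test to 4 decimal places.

t = 0.5456

H₀: β₁ = -184.578 vs H₁: β₁ > -184.578.
t = (β̂₁ − β₁⁰)/SE = (-126.863 − (-184.578)) / 105.791 = 0.5456.
df = n − 2 = 51 − 2 = 49.
One-sided p ≈ 0.2939, which is ≥ 0.05, so fail to reject H₀.
The data do not give significant evidence that the true slope on distance to city center exceeds -184.578 $ per unit.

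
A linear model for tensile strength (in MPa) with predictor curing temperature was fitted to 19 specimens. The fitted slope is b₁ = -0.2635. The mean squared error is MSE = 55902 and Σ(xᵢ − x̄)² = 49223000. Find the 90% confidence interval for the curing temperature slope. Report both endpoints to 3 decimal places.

SE(b₁) = √(MSE/Sₓₓ) = √(55902/49223000) = 0.0337.
df = n − 2 = 17.
t* = t_{0.05, 17} = 1.739607.
Margin = t* × SE = 1.739607 × 0.0337 = 0.05862.
CI: -0.2635 ± 0.05862 → (-0.322, -0.205).
With 90% confidence, each one-unit increase in curing temperature is associated with a change of between -0.322 and -0.205 MPa in tensile strength.

(-0.322, -0.205)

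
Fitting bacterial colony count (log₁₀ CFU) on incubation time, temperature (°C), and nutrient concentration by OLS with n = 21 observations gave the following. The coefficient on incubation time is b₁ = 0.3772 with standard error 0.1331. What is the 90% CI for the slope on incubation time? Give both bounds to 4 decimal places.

df = n − k − 1 = 21 − 3 − 1 = 17.
t* = t_{0.05, 17} = 1.739607.
Margin = t* × SE = 1.739607 × 0.1331 = 0.231542.
CI: 0.3772 ± 0.231542 → (0.1457, 0.6087).
With 90% confidence, each one-unit increase in incubation time is associated with a change of between 0.1457 and 0.6087 log₁₀ CFU in bacterial colony count, holding the other predictors fixed.

(0.1457, 0.6087)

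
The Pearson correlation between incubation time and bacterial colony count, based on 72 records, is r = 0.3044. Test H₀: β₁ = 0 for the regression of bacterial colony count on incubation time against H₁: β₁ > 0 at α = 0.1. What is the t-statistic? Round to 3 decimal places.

t = r·√(n − 2)/√(1 − r²) = 0.3044·√70/√0.907341 = 2.674.
df = n − 2 = 70.
One-sided p ≈ 0.0047, which is < 0.1, so reject H₀.
There is evidence of a linear association between incubation time and bacterial colony count.

t = 2.674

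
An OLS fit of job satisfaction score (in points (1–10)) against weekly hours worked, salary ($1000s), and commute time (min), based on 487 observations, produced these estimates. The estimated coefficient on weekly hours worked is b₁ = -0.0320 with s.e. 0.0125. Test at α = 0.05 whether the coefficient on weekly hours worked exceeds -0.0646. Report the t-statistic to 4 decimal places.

H₀: β₁ = -0.0646 vs H₁: β₁ > -0.0646.
t = (b₁ − β₁⁰)/SE = (-0.0320 − (-0.0646)) / 0.0125 = 2.6080.
df = n − k − 1 = 487 − 3 − 1 = 483.
One-sided p ≈ 0.0047, which is < 0.05, so reject H₀.
There is evidence that the true slope on weekly hours worked exceeds -0.0646 points (1–10) per unit, holding the other predictors fixed.

t = 2.6080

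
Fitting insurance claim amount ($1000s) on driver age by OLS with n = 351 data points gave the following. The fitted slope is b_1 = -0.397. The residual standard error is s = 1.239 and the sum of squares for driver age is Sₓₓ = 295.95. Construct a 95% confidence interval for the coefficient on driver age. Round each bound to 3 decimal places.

SE(b_1) = s/√Sₓₓ = 1.239/√295.95 = 0.0720215.
df = n − 2 = 349.
t* = t_{0.025, 349} = 1.966785.
Margin = t* × SE = 1.966785 × 0.0720215 = 0.14165.
CI: -0.397 ± 0.14165 → (-0.539, -0.255).
With 95% confidence, each one-unit increase in driver age is associated with a change of between -0.539 and -0.255 $1000s in insurance claim amount.

(-0.539, -0.255)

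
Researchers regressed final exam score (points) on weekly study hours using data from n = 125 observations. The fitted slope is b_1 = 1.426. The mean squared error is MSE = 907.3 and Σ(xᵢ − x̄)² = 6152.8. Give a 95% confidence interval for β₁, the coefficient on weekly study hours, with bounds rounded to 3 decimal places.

SE(b_1) = √(MSE/Sₓₓ) = √(907.3/6152.8) = 0.384007.
df = n − 2 = 123.
t* = t_{0.025, 123} = 1.979439.
Margin = t* × SE = 1.979439 × 0.384007 = 0.76012.
CI: 1.426 ± 0.76012 → (0.666, 2.186).
With 95% confidence, each one-unit increase in weekly study hours is associated with a change of between 0.666 and 2.186 points in final exam score.

(0.666, 2.186)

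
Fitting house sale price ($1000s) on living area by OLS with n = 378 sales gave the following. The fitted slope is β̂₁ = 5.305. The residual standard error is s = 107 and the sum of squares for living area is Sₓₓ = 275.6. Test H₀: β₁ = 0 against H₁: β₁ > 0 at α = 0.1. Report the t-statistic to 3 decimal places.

SE(β̂₁) = s/√Sₓₓ = 107/√275.6 = 6.44532.
t = 5.305 / 6.44532 = 0.823.
df = n − 2 = 376.
One-sided p ≈ 0.2055, which is ≥ 0.1, so fail to reject H₀.
The data do not give significant evidence that the true slope on living area is positive.

t = 0.823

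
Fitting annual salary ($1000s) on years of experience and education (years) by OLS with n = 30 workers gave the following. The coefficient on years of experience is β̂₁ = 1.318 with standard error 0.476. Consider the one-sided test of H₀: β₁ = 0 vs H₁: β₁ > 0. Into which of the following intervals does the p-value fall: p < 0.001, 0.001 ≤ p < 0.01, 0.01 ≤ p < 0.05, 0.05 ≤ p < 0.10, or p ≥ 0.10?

0.001 ≤ p < 0.01

t = 1.318 / 0.476 = 2.769.
df = n − k − 1 = 30 − 2 − 1 = 27.
One-sided p = P(T_{27} > t) ≈ 0.0050.
So 0.001 ≤ p < 0.01.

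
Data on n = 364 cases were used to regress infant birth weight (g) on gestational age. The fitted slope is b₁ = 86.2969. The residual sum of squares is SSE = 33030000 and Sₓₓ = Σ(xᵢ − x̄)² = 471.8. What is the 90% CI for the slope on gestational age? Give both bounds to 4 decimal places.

MSE = SSE/(n − 2) = 33030000/362 = 91243.1.
SE(b₁) = √(MSE/Sₓₓ) = √(91243.1/471.8) = 13.9066.
df = n − 2 = 362.
t* = t_{0.05, 362} = 1.649074.
Margin = t* × SE = 1.649074 × 13.9066 = 22.933013.
CI: 86.2969 ± 22.933013 → (63.3639, 109.2299).
With 90% confidence, each one-unit increase in gestational age is associated with a change of between 63.3639 and 109.2299 g in infant birth weight.

(63.3639, 109.2299)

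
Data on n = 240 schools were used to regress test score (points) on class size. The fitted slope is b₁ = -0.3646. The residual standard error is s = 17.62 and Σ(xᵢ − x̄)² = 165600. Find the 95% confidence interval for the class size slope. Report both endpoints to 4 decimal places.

SE(b₁) = s/√Sₓₓ = 17.62/√165600 = 0.0432988.
df = n − 2 = 238.
t* = t_{0.025, 238} = 1.969982.
Margin = t* × SE = 1.969982 × 0.0432988 = 0.085298.
CI: -0.3646 ± 0.085298 → (-0.4499, -0.2793).
With 95% confidence, each one-unit increase in class size is associated with a change of between -0.4499 and -0.2793 points in test score.

(-0.4499, -0.2793)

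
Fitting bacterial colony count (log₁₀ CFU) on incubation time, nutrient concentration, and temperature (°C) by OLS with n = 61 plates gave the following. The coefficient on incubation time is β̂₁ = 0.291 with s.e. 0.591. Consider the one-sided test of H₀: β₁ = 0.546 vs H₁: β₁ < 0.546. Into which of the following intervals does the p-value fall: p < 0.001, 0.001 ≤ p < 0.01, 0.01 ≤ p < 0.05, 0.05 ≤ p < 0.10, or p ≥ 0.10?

p ≥ 0.10

t = (0.291 − 0.546) / 0.591 = -0.431.
df = n − k − 1 = 61 − 3 − 1 = 57.
One-sided p = P(T_{57} < t) ≈ 0.3339.
So p ≥ 0.10.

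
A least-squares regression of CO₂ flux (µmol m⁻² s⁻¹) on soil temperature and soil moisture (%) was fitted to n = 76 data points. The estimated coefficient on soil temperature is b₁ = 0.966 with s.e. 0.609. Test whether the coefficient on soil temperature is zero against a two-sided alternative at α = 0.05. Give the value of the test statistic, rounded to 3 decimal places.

H₀: β₁ = 0 vs H₁: β₁ ≠ 0.
t = (b₁ − β₁⁰)/SE = 0.966 / 0.609 = 1.586.
df = n − k − 1 = 76 − 2 − 1 = 73.
Two-sided p ≈ 0.1170, which is ≥ 0.05, so fail to reject H₀.
The data do not give significant evidence of an association between soil temperature and CO₂ flux, after adjusting for the other predictors.

t = 1.586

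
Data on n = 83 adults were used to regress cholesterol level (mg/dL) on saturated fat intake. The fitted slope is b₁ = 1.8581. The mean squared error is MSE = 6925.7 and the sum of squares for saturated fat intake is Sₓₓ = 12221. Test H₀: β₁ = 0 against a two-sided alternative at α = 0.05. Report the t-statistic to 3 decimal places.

t = 2.468

SE(b₁) = √(MSE/Sₓₓ) = √(6925.7/12221) = 0.752798.
t = 1.8581 / 0.752798 = 2.468.
df = n − 2 = 81.
Two-sided p ≈ 0.0157, which is < 0.05, so reject H₀.
There is evidence that saturated fat intake is associated with cholesterol level.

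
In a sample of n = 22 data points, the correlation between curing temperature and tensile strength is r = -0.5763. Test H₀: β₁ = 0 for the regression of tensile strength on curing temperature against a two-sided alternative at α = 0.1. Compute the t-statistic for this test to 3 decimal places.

t = -3.154

t = r·√(n − 2)/√(1 − r²) = -0.5763·√20/√0.667878 = -3.154.
df = n − 2 = 20.
Two-sided p ≈ 0.0050, which is < 0.1, so reject H₀.
There is evidence of a linear association between curing temperature and tensile strength.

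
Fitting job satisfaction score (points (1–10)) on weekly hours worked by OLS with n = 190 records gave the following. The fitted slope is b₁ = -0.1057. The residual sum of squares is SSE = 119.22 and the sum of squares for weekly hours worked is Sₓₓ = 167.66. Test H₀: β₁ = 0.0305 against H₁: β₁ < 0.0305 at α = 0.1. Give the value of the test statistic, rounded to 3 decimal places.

t = -2.215

MSE = SSE/(n − 2) = 119.22/188 = 0.634149.
SE(b₁) = √(MSE/Sₓₓ) = √(0.634149/167.66) = 0.0615008.
t = (-0.1057 − 0.0305) / 0.0615008 = -2.215.
df = n − 2 = 188.
One-sided p ≈ 0.0140, which is < 0.1, so reject H₀.
There is evidence that the true slope on weekly hours worked is below 0.0305 points (1–10) per unit.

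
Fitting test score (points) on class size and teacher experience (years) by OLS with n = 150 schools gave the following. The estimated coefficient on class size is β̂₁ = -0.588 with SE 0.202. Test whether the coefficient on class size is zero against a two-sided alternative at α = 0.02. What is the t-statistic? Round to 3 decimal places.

t = -2.911

H₀: β₁ = 0 vs H₁: β₁ ≠ 0.
t = (β̂₁ − β₁⁰)/SE = -0.588 / 0.202 = -2.911.
df = n − k − 1 = 150 − 2 − 1 = 147.
Two-sided p ≈ 0.0042, which is < 0.02, so reject H₀.
There is evidence that class size is associated with test score, holding the other predictors fixed.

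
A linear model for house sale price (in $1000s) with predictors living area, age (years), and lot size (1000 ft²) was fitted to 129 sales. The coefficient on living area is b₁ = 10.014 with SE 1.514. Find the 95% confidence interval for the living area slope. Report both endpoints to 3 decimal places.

(7.018, 13.010)

df = n − k − 1 = 129 − 3 − 1 = 125.
t* = t_{0.025, 125} = 1.979124.
Margin = t* × SE = 1.979124 × 1.514 = 2.99639.
CI: 10.014 ± 2.99639 → (7.018, 13.010).
With 95% confidence, each one-unit increase in living area is associated with a change of between 7.018 and 13.010 $1000s in house sale price, holding the other predictors fixed.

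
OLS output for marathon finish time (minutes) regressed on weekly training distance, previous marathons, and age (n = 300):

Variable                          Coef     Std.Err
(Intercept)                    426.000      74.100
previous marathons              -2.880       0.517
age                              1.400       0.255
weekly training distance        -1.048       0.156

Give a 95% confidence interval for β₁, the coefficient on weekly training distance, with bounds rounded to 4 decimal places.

Read off: b = -1.048, SE = 0.156 for weekly training distance.
df = n − k − 1 = 300 − 3 − 1 = 296.
t* = t_{0.025, 296} = 1.968011.
Margin = t* × SE = 1.968011 × 0.156 = 0.307010.
CI: -1.048 ± 0.307010 → (-1.3550, -0.7410).

(-1.3550, -0.7410)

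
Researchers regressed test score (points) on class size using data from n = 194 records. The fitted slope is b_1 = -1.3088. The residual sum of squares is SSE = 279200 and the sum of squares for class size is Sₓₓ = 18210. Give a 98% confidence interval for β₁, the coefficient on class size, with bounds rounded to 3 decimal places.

(-1.972, -0.646)

MSE = SSE/(n − 2) = 279200/192 = 1454.17.
SE(b_1) = √(MSE/Sₓₓ) = √(1454.17/18210) = 0.282587.
df = n − 2 = 192.
t* = t_{0.01, 192} = 2.345926.
Margin = t* × SE = 2.345926 × 0.282587 = 0.66293.
CI: -1.3088 ± 0.66293 → (-1.972, -0.646).
With 98% confidence, each one-unit increase in class size is associated with a change of between -1.972 and -0.646 points in test score.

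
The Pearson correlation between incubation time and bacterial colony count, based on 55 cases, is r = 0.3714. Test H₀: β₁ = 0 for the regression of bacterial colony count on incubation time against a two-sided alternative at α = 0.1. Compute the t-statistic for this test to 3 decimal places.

t = 2.912

t = r·√(n − 2)/√(1 − r²) = 0.3714·√53/√0.862062 = 2.912.
df = n − 2 = 53.
Two-sided p ≈ 0.0052, which is < 0.1, so reject H₀.
There is evidence of a linear association between incubation time and bacterial colony count.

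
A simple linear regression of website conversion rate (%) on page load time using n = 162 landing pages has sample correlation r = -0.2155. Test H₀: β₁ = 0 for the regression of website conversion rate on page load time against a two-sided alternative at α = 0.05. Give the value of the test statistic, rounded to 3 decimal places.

t = r·√(n − 2)/√(1 − r²) = -0.2155·√160/√0.95356 = -2.791.
df = n − 2 = 160.
Two-sided p ≈ 0.0059, which is < 0.05, so reject H₀.
There is evidence of a linear association between page load time and website conversion rate.

t = -2.791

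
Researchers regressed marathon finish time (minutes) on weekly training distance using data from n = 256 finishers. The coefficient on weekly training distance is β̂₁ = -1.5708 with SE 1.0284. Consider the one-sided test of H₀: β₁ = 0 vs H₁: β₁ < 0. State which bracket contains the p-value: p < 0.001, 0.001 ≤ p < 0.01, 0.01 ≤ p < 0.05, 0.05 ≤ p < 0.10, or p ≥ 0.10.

t = -1.5708 / 1.0284 = -1.527.
df = n − 2 = 256 − 2 = 254.
One-sided p = P(T_{254} < t) ≈ 0.0640.
So 0.05 ≤ p < 0.10.

0.05 ≤ p < 0.10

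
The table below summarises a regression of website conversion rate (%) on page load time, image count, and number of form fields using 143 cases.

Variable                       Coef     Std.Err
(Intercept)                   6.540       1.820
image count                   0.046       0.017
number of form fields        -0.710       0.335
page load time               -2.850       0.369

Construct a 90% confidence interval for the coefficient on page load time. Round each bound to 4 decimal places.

(-3.4610, -2.2390)

Read off: b = -2.850, SE = 0.369 for page load time.
df = n − k − 1 = 143 − 3 − 1 = 139.
t* = t_{0.05, 139} = 1.65589.
Margin = t* × SE = 1.65589 × 0.369 = 0.611023.
CI: -2.850 ± 0.611023 → (-3.4610, -2.2390).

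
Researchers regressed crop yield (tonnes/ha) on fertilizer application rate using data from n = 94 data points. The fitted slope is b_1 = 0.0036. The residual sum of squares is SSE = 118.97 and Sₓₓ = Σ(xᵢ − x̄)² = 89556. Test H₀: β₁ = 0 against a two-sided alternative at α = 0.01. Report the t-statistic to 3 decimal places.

t = 0.947

MSE = SSE/(n − 2) = 118.97/92 = 1.29315.
SE(b_1) = √(MSE/Sₓₓ) = √(1.29315/89556) = 0.00379995.
t = 0.0036 / 0.00379995 = 0.947.
df = n − 2 = 92.
Two-sided p ≈ 0.3459, which is ≥ 0.01, so fail to reject H₀.
The data do not give significant evidence of an association between fertilizer application rate and crop yield.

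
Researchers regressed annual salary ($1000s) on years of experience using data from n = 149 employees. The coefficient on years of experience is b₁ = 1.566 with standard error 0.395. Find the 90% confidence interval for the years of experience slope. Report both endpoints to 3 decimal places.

df = n − 2 = 149 − 2 = 147.
t* = t_{0.05, 147} = 1.655285.
Margin = t* × SE = 1.655285 × 0.395 = 0.65384.
CI: 1.566 ± 0.65384 → (0.912, 2.220).
With 90% confidence, each one-unit increase in years of experience is associated with a change of between 0.912 and 2.220 $1000s in annual salary.

(0.912, 2.220)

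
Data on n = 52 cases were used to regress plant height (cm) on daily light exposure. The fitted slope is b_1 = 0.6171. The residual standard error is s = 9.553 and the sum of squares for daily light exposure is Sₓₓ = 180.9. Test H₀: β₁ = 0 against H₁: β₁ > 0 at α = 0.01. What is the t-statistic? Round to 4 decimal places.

t = 0.8688

SE(b_1) = s/√Sₓₓ = 9.553/√180.9 = 0.710265.
t = 0.6171 / 0.710265 = 0.8688.
df = n − 2 = 50.
One-sided p ≈ 0.1945, which is ≥ 0.01, so fail to reject H₀.
The data do not give significant evidence that the true slope on daily light exposure is positive.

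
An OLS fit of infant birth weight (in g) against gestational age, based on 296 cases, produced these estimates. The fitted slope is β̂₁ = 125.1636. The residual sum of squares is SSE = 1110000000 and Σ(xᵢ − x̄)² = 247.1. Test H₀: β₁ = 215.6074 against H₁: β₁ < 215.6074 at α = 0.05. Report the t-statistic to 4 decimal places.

t = -0.7317

MSE = SSE/(n − 2) = 1110000000/294 = 3.77551e+06.
SE(β̂₁) = √(MSE/Sₓₓ) = √(3.77551e+06/247.1) = 123.609.
t = (125.1636 − 215.6074) / 123.609 = -0.7317.
df = n − 2 = 294.
One-sided p ≈ 0.2325, which is ≥ 0.05, so fail to reject H₀.
The data do not give significant evidence that the true slope on gestational age is below 215.6074 g per unit.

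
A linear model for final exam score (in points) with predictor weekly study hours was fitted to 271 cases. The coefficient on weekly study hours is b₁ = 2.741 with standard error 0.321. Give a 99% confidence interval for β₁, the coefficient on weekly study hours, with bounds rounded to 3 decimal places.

df = n − 2 = 271 − 2 = 269.
t* = t_{0.005, 269} = 2.594229.
Margin = t* × SE = 2.594229 × 0.321 = 0.83275.
CI: 2.741 ± 0.83275 → (1.908, 3.574).
With 99% confidence, each one-unit increase in weekly study hours is associated with a change of between 1.908 and 3.574 points in final exam score.

(1.908, 3.574)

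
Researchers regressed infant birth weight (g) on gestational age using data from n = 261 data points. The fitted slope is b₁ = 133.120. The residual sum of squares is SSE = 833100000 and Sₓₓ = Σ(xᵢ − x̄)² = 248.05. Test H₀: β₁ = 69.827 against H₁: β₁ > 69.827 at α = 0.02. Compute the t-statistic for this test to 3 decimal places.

t = 0.556

MSE = SSE/(n − 2) = 833100000/259 = 3.2166e+06.
SE(b₁) = √(MSE/Sₓₓ) = √(3.2166e+06/248.05) = 113.875.
t = (133.120 − 69.827) / 113.875 = 0.556.
df = n − 2 = 259.
One-sided p ≈ 0.2894, which is ≥ 0.02, so fail to reject H₀.
The data do not give significant evidence that the true slope on gestational age exceeds 69.827 g per unit.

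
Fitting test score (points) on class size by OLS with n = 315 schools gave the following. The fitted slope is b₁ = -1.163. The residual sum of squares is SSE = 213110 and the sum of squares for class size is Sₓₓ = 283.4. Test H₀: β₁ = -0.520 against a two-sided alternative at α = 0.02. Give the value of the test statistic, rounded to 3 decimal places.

t = -0.415

MSE = SSE/(n − 2) = 213110/313 = 680.863.
SE(b₁) = √(MSE/Sₓₓ) = √(680.863/283.4) = 1.54999.
t = (-1.163 − (-0.520)) / 1.54999 = -0.415.
df = n − 2 = 313.
Two-sided p ≈ 0.6785, which is ≥ 0.02, so fail to reject H₀.
The data are consistent with a true slope of -0.520 points per unit of class size.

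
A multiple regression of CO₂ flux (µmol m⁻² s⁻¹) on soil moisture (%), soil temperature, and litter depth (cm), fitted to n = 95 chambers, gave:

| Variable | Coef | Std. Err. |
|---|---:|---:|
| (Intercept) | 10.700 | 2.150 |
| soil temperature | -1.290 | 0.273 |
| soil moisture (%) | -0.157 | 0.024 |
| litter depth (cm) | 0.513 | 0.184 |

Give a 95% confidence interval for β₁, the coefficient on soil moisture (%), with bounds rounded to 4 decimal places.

(-0.2047, -0.1093)

Read off: b = -0.157, SE = 0.024 for soil moisture (%).
df = n − k − 1 = 95 − 3 − 1 = 91.
t* = t_{0.025, 91} = 1.986377.
Margin = t* × SE = 1.986377 × 0.024 = 0.047673.
CI: -0.157 ± 0.047673 → (-0.2047, -0.1093).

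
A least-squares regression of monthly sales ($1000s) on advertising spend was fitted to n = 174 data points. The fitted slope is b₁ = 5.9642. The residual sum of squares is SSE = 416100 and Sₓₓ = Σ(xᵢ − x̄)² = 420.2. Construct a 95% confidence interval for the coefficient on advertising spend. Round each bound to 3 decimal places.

(1.228, 10.700)

MSE = SSE/(n − 2) = 416100/172 = 2419.19.
SE(b₁) = √(MSE/Sₓₓ) = √(2419.19/420.2) = 2.39942.
df = n − 2 = 172.
t* = t_{0.025, 172} = 1.973852.
Margin = t* × SE = 1.973852 × 2.39942 = 4.73610.
CI: 5.9642 ± 4.73610 → (1.228, 10.700).
With 95% confidence, each one-unit increase in advertising spend is associated with a change of between 1.228 and 10.700 $1000s in monthly sales.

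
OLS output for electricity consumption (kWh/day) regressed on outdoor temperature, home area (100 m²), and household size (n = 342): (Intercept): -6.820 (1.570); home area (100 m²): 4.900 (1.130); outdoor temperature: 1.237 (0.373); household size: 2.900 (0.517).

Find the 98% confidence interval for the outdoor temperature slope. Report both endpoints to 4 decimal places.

Read off: b = 1.237, SE = 0.373 for outdoor temperature.
df = n − k − 1 = 342 − 3 − 1 = 338.
t* = t_{0.01, 338} = 2.337431.
Margin = t* × SE = 2.337431 × 0.373 = 0.871862.
CI: 1.237 ± 0.871862 → (0.3651, 2.1089).

(0.3651, 2.1089)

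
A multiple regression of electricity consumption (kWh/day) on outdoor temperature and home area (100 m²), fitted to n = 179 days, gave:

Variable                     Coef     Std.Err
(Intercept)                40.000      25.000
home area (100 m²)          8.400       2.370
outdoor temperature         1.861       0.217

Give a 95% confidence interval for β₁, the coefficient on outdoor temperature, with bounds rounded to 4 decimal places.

Read off: b = 1.861, SE = 0.217 for outdoor temperature.
df = n − k − 1 = 179 − 2 − 1 = 176.
t* = t_{0.025, 176} = 1.973534.
Margin = t* × SE = 1.973534 × 0.217 = 0.428257.
CI: 1.861 ± 0.428257 → (1.4327, 2.2893).

(1.4327, 2.2893)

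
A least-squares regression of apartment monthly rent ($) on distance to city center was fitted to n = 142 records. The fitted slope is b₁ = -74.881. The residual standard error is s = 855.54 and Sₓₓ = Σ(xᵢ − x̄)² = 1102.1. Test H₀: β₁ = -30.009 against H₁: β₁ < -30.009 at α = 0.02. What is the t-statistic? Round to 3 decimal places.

SE(b₁) = s/√Sₓₓ = 855.54/√1102.1 = 25.7709.
t = (-74.881 − (-30.009)) / 25.7709 = -1.741.
df = n − 2 = 140.
One-sided p ≈ 0.0419, which is ≥ 0.02, so fail to reject H₀.
The data do not give significant evidence that the true slope on distance to city center is below -30.009 $ per unit.

t = -1.741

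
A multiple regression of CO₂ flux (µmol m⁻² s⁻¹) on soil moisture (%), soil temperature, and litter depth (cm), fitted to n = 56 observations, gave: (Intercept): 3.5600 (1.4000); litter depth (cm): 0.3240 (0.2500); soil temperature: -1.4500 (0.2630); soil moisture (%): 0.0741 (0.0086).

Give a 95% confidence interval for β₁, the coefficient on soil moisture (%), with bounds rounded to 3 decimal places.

(0.057, 0.091)

Read off: b = 0.0741, SE = 0.0086 for soil moisture (%).
df = n − k − 1 = 56 − 3 − 1 = 52.
t* = t_{0.025, 52} = 2.006647.
Margin = t* × SE = 2.006647 × 0.0086 = 0.01726.
CI: 0.0741 ± 0.01726 → (0.057, 0.091).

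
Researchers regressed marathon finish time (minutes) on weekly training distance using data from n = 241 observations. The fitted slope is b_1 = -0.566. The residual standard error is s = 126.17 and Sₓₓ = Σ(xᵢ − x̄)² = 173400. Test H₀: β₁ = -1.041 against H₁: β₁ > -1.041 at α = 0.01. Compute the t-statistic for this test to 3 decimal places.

SE(b_1) = s/√Sₓₓ = 126.17/√173400 = 0.302992.
t = (-0.566 − (-1.041)) / 0.302992 = 1.568.
df = n − 2 = 239.
One-sided p ≈ 0.0591, which is ≥ 0.01, so fail to reject H₀.
The data do not give significant evidence that the true slope on weekly training distance exceeds -1.041 minutes per unit.

t = 1.568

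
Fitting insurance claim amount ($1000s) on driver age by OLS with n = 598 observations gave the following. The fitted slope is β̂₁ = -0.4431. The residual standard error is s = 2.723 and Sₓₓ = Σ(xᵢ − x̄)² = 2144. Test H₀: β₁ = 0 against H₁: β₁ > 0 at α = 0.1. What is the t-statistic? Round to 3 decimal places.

SE(β̂₁) = s/√Sₓₓ = 2.723/√2144 = 0.0588078.
t = -0.4431 / 0.0588078 = -7.535.
df = n − 2 = 596.
One-sided p ≈ 1.0000, which is ≥ 0.1, so fail to reject H₀.
The data do not give significant evidence that the true slope on driver age is positive.

t = -7.535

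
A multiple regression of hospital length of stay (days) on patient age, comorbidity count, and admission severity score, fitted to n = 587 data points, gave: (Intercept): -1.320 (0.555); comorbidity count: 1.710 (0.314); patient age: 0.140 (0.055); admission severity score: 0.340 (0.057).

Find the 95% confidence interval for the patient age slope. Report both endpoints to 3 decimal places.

Read off: b = 0.140, SE = 0.055 for patient age.
df = n − k − 1 = 587 − 3 − 1 = 583.
t* = t_{0.025, 583} = 1.964041.
Margin = t* × SE = 1.964041 × 0.055 = 0.10802.
CI: 0.140 ± 0.10802 → (0.032, 0.248).

(0.032, 0.248)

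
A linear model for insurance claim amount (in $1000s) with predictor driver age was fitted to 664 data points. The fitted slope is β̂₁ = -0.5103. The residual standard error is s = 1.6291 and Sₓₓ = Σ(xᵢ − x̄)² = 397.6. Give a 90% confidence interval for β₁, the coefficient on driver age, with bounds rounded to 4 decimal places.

SE(β̂₁) = s/√Sₓₓ = 1.6291/√397.6 = 0.0817005.
df = n − 2 = 662.
t* = t_{0.05, 662} = 1.647159.
Margin = t* × SE = 1.647159 × 0.0817005 = 0.134574.
CI: -0.5103 ± 0.134574 → (-0.6449, -0.3757).
With 90% confidence, each one-unit increase in driver age is associated with a change of between -0.6449 and -0.3757 $1000s in insurance claim amount.

(-0.6449, -0.3757)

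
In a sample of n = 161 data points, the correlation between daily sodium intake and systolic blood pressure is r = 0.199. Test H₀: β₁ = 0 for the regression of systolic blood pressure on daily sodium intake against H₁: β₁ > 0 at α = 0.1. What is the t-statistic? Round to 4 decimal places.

t = 2.5605

t = r·√(n − 2)/√(1 − r²) = 0.199·√159/√0.960399 = 2.5605.
df = n − 2 = 159.
One-sided p ≈ 0.0057, which is < 0.1, so reject H₀.
There is evidence of a linear association between daily sodium intake and systolic blood pressure.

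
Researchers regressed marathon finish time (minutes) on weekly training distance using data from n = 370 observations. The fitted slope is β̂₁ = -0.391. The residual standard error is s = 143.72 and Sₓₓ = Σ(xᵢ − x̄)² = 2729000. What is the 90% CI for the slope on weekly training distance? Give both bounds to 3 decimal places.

(-0.534, -0.248)

SE(β̂₁) = s/√Sₓₓ = 143.72/√2729000 = 0.0869992.
df = n − 2 = 368.
t* = t_{0.05, 368} = 1.649005.
Margin = t* × SE = 1.649005 × 0.0869992 = 0.14346.
CI: -0.391 ± 0.14346 → (-0.534, -0.248).
With 90% confidence, each one-unit increase in weekly training distance is associated with a change of between -0.534 and -0.248 minutes in marathon finish time.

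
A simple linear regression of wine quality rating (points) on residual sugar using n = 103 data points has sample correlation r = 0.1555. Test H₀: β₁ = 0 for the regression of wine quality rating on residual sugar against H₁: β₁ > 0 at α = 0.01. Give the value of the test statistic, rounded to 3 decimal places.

t = 1.582

t = r·√(n − 2)/√(1 − r²) = 0.1555·√101/√0.97582 = 1.582.
df = n − 2 = 101.
One-sided p ≈ 0.0584, which is ≥ 0.01, so fail to reject H₀.
The data do not give significant evidence of a linear association between residual sugar and wine quality rating.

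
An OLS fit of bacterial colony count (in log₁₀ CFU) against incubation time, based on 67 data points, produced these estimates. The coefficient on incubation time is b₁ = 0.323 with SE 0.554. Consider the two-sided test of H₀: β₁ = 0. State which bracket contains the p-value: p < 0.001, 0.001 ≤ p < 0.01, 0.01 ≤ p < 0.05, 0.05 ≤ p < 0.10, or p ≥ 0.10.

t = 0.323 / 0.554 = 0.583.
df = n − 2 = 67 − 2 = 65.
Two-sided p = 2·P(T_{65} > |t|) ≈ 0.5619.
So p ≥ 0.10.

p ≥ 0.10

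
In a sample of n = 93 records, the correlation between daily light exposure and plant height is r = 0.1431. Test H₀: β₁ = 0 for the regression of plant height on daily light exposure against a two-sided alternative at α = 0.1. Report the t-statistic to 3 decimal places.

t = 1.379

t = r·√(n − 2)/√(1 − r²) = 0.1431·√91/√0.979522 = 1.379.
df = n − 2 = 91.
Two-sided p ≈ 0.1712, which is ≥ 0.1, so fail to reject H₀.
The data do not give significant evidence of a linear association between daily light exposure and plant height.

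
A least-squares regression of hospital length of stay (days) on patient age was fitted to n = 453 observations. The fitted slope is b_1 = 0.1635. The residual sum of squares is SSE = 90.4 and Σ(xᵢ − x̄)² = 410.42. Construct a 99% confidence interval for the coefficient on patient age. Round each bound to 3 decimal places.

(0.106, 0.221)

MSE = SSE/(n − 2) = 90.4/451 = 0.200443.
SE(b_1) = √(MSE/Sₓₓ) = √(0.200443/410.42) = 0.0220995.
df = n − 2 = 451.
t* = t_{0.005, 451} = 2.586774.
Margin = t* × SE = 2.586774 × 0.0220995 = 0.05717.
CI: 0.1635 ± 0.05717 → (0.106, 0.221).
With 99% confidence, each one-unit increase in patient age is associated with a change of between 0.106 and 0.221 days in hospital length of stay.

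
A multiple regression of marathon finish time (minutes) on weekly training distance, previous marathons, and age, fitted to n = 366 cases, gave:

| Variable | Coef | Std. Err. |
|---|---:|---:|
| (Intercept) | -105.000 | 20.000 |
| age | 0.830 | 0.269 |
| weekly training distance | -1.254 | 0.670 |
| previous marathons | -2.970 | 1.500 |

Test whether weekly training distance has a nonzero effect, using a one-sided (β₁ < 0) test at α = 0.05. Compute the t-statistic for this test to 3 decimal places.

t = -1.872

Read off: b = -1.254, SE = 0.670 for weekly training distance.
H₀: β₁ = 0 vs H₁: β₁ < 0.
t = -1.254 / 0.670 = -1.872.
df = n − k − 1 = 366 − 3 − 1 = 362.
One-sided p ≈ 0.0310, which is < 0.05, so reject H₀.
There is evidence that the true slope on weekly training distance is negative, holding the other predictors fixed.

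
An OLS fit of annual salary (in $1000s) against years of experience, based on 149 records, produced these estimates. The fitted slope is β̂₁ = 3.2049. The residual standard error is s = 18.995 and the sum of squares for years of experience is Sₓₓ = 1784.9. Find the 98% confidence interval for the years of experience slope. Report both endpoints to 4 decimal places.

SE(β̂₁) = s/√Sₓₓ = 18.995/√1784.9 = 0.449606.
df = n − 2 = 147.
t* = t_{0.01, 147} = 2.351983.
Margin = t* × SE = 2.351983 × 0.449606 = 1.057466.
CI: 3.2049 ± 1.057466 → (2.1474, 4.2624).
With 98% confidence, each one-unit increase in years of experience is associated with a change of between 2.1474 and 4.2624 $1000s in annual salary.

(2.1474, 4.2624)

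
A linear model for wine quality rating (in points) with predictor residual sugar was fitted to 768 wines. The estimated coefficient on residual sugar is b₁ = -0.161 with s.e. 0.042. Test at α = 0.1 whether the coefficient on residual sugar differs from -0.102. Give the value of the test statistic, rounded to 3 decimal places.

t = -1.405

H₀: β₁ = -0.102 vs H₁: β₁ ≠ -0.102.
t = (b₁ − β₁⁰)/SE = (-0.161 − (-0.102)) / 0.042 = -1.405.
df = n − 2 = 768 − 2 = 766.
Two-sided p ≈ 0.1605, which is ≥ 0.1, so fail to reject H₀.
The data are consistent with a true slope of -0.102 points per unit of residual sugar.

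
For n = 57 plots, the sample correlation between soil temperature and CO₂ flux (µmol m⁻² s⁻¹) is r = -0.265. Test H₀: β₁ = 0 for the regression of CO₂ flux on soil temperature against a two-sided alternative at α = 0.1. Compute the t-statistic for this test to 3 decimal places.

t = r·√(n − 2)/√(1 − r²) = -0.265·√55/√0.929775 = -2.038.
df = n − 2 = 55.
Two-sided p ≈ 0.0464, which is < 0.1, so reject H₀.
There is evidence of a linear association between soil temperature and CO₂ flux.

t = -2.038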